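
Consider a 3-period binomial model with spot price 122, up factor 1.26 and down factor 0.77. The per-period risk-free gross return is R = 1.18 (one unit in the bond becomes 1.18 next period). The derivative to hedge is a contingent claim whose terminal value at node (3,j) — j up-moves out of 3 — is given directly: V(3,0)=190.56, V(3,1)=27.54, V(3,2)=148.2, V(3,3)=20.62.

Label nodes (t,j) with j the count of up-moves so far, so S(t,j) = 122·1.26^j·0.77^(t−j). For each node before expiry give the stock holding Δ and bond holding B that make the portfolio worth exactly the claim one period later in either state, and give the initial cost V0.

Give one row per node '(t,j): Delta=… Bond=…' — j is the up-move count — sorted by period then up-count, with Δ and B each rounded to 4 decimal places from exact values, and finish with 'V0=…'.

The replicating-portfolio and risk-neutral prices coincide; use p* = (1.18−0.77)/(1.26−0.77) = 0.8367 for the latter.
Terminal values V(3,·): V(3,0)=190.5600, V(3,1)=27.5400, V(3,2)=148.2000, V(3,3)=20.6200
(2,0): S=72.3338. Δ = (V_up−V_dn)/(S_up−S_dn) = (27.5400−190.5600)/(91.1406−55.6970) = -4.5994. V = [p*·27.5400 + (1−p*)·190.5600]/1.18 = 45.8945. B = V − Δ·S = 378.5884.
(2,1): S=118.3644. Δ = (V_up−V_dn)/(S_up−S_dn) = (148.2000−27.5400)/(149.1391−91.1406) = 2.0804. V = [p*·148.2000 + (1−p*)·27.5400]/1.18 = 108.8987. B = V − Δ·S = -137.3462.
(2,2): S=193.6872. Δ = (V_up−V_dn)/(S_up−S_dn) = (20.6200−148.2000)/(244.0459−149.1391) = -1.3443. V = [p*·20.6200 + (1−p*)·148.2000]/1.18 = 35.1266. B = V − Δ·S = 295.4939.
(1,0): S=93.9400. Δ = (V_up−V_dn)/(S_up−S_dn) = (108.8987−45.8945)/(118.3644−72.3338) = 1.3687. V = [p*·108.8987 + (1−p*)·45.8945]/1.18 = 83.5697. B = V − Δ·S = -45.0102.
(1,1): S=153.7200. Δ = (V_up−V_dn)/(S_up−S_dn) = (35.1266−108.8987)/(193.6872−118.3644) = -0.9794. V = [p*·35.1266 + (1−p*)·108.8987]/1.18 = 39.9754. B = V − Δ·S = 190.5306.
(0,0): S=122.0000. Δ = (V_up−V_dn)/(S_up−S_dn) = (39.9754−83.5697)/(153.7200−93.9400) = -0.7292. V = [p*·39.9754 + (1−p*)·83.5697]/1.18 = 39.9092. B = V − Δ·S = 128.8771.
Each (Δ,B) replicates both successor values, so the strategy is self-financing and V0 is arbitrage-free.

(0,0): Delta=-0.7292 Bond=128.8771
(1,0): Delta=1.3687 Bond=-45.0102
(1,1): Delta=-0.9794 Bond=190.5306
(2,0): Delta=-4.5994 Bond=378.5884
(2,1): Delta=2.0804 Bond=-137.3462
(2,2): Delta=-1.3443 Bond=295.4939
V0=39.9092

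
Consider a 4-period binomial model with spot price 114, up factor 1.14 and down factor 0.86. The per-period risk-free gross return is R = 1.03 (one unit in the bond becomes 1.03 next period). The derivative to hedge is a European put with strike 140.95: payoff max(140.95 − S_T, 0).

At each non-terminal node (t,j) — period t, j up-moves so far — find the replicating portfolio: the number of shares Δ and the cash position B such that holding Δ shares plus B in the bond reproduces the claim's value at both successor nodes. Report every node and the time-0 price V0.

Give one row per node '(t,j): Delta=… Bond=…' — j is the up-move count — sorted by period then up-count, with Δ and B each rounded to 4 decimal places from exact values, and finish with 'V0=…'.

(0,0): Delta=-0.6430 Bond=92.1058
(1,0): Delta=-0.9456 Bond=124.5333
(1,1): Delta=-0.4953 Bond=75.6744
(2,0): Delta=-1.0000 Bond=132.8589
(2,1): Delta=-0.9190 Bond=125.2996
(2,2): Delta=-0.2885 Bond=47.3032
(3,0): Delta=-1.0000 Bond=136.8447
(3,1): Delta=-1.0000 Bond=136.8447
(3,2): Delta=-0.8795 Bond=124.0205
(3,3): Delta=0.0000 Bond=0.0000
V0=18.8047

The replicating-portfolio and risk-neutral prices coincide; use p* = (1.03−0.86)/(1.14−0.86) = 0.6071 for the latter.
At expiry t=4: V(4,0)=78.5911, V(4,1)=58.2882, V(4,2)=31.3750, V(4,3)=0.0000, V(4,4)=0.0000
  t=3,j=0: stock 72.5104 → up 82.6618 (V=58.2882), down 62.3589 (V=78.5911). Price 64.3343; hedge Δ=-1.0000, bond B=136.8447.
  t=3,j=1: stock 96.1184 → up 109.5750 (V=31.3750), down 82.6618 (V=58.2882). Price 40.7262; hedge Δ=-1.0000, bond B=136.8447.
  t=3,j=2: stock 127.4128 → up 145.2506 (V=0.0000), down 109.5750 (V=31.3750). Price 11.9669; hedge Δ=-0.8795, bond B=124.0205.
  t=3,j=3: stock 168.8960 → up 192.5415 (V=0.0000), down 145.2506 (V=0.0000). Price 0.0000; hedge Δ=0.0000, bond B=0.0000.
  t=2,j=0: stock 84.3144 → up 96.1184 (V=40.7262), down 72.5104 (V=64.3343). Price 48.5445; hedge Δ=-1.0000, bond B=132.8589.
  t=2,j=1: stock 111.7656 → up 127.4128 (V=11.9669), down 96.1184 (V=40.7262). Price 22.5876; hedge Δ=-0.9190, bond B=125.2996.
  t=2,j=2: stock 148.1544 → up 168.8960 (V=0.0000), down 127.4128 (V=11.9669). Price 4.5643; hedge Δ=-0.2885, bond B=47.3032.
  t=1,j=0: stock 98.0400 → up 111.7656 (V=22.5876), down 84.3144 (V=48.5445). Price 31.8300; hedge Δ=-0.9456, bond B=124.5333.
  t=1,j=1: stock 129.9600 → up 148.1544 (V=4.5643), down 111.7656 (V=22.5876). Price 11.3057; hedge Δ=-0.4953, bond B=75.6744.
  t=0,j=0: stock 114.0000 → up 129.9600 (V=11.3057), down 98.0400 (V=31.8300). Price 18.8047; hedge Δ=-0.6430, bond B=92.1058.
The time-0 hedge costs 18.8047, which is the no-arbitrage price.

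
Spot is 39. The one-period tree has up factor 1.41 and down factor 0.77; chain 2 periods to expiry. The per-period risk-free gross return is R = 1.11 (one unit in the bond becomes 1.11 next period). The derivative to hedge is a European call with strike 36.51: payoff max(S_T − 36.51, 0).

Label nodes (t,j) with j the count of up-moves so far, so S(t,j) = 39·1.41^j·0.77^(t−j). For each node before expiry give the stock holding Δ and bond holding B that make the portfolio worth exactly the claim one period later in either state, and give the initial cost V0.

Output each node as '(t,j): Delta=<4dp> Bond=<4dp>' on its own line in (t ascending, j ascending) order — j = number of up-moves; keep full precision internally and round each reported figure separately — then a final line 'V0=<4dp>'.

(0,0): Delta=0.7735 Bond=-18.4118
(1,0): Delta=0.3035 Bond=-6.3216
(1,1): Delta=1.0000 Bond=-32.8919
V0=11.7550

Under the risk-neutral measure, an up-move has probability p* = (R−d)/(u−d) = 0.5313 and values discount at R = 1.11.
Terminal payoffs: V(2,0)=0.0000, V(2,1)=5.8323, V(2,2)=41.0259
Node (1,0) S=30.0300: V=(p*·5.8323+(1−p*)·0.0000)/1.11=2.7914; Δ=(5.8323−0.0000)/(42.3423−23.1231)=0.3035; B=V−Δ·S=-6.3216
Node (1,1) S=54.9900: V=(p*·41.0259+(1−p*)·5.8323)/1.11=22.0981; Δ=(41.0259−5.8323)/(77.5359−42.3423)=1.0000; B=V−Δ·S=-32.8919
Node (0,0) S=39.0000: V=(p*·22.0981+(1−p*)·2.7914)/1.11=11.7550; Δ=(22.0981−2.7914)/(54.9900−30.0300)=0.7735; B=V−Δ·S=-18.4118
Self-financing check: at every node Δ·S+B equals the discounted successor values.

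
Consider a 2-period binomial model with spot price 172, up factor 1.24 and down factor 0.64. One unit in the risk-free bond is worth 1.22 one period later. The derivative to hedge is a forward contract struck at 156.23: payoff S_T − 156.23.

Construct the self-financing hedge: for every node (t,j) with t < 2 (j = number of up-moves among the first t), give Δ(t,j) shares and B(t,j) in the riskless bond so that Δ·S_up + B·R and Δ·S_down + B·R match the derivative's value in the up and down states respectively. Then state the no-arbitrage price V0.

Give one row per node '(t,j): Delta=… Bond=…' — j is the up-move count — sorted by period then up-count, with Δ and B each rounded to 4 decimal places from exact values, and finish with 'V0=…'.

(0,0): Delta=1.0000 Bond=-104.9651
(1,0): Delta=1.0000 Bond=-128.0574
(1,1): Delta=1.0000 Bond=-128.0574
V0=67.0349

The replicating-portfolio and risk-neutral prices coincide; use p* = (1.22−0.64)/(1.24−0.64) = 0.9667 for the latter.
Terminal payoffs: V(2,0)=-85.7788, V(2,1)=-19.7308, V(2,2)=108.2372
  t=1,j=0: stock 110.0800 → up 136.4992 (V=-19.7308), down 70.4512 (V=-85.7788). Price -17.9774; hedge Δ=1.0000, bond B=-128.0574.
  t=1,j=1: stock 213.2800 → up 264.4672 (V=108.2372), down 136.4992 (V=-19.7308). Price 85.2226; hedge Δ=1.0000, bond B=-128.0574.
  t=0,j=0: stock 172.0000 → up 213.2800 (V=85.2226), down 110.0800 (V=-17.9774). Price 67.0349; hedge Δ=1.0000, bond B=-104.9651.
Root portfolio cost Δ·172+B reproduces V0=67.0349.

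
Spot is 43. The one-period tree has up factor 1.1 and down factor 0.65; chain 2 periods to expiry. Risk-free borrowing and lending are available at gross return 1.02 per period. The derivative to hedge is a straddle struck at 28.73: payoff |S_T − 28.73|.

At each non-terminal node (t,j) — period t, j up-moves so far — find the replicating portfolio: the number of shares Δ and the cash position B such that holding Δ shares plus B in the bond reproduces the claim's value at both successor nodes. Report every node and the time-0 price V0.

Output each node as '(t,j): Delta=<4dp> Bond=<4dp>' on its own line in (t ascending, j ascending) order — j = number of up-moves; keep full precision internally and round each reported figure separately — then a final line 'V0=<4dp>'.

(0,0): Delta=0.8097 Bond=-18.7906
(1,0): Delta=-0.6796 Bond=22.4597
(1,1): Delta=1.0000 Bond=-28.1667
V0=16.0273

Since d<R<u, set p* = (R−d)/(u−d) = 0.8222; price each node as the discounted p*-expectation of its children.
Terminal payoffs: V(2,0)=10.5625, V(2,1)=2.0150, V(2,2)=23.3000
  t=1,j=0: stock 27.9500 → up 30.7450 (V=2.0150), down 18.1675 (V=10.5625). Price 3.4653; hedge Δ=-0.6796, bond B=22.4597.
  t=1,j=1: stock 47.3000 → up 52.0300 (V=23.3000), down 30.7450 (V=2.0150). Price 19.1333; hedge Δ=1.0000, bond B=-28.1667.
  t=0,j=0: stock 43.0000 → up 47.3000 (V=19.1333), down 27.9500 (V=3.4653). Price 16.0273; hedge Δ=0.8097, bond B=-18.7906.
Self-financing check: at every node Δ·S+B equals the discounted successor values.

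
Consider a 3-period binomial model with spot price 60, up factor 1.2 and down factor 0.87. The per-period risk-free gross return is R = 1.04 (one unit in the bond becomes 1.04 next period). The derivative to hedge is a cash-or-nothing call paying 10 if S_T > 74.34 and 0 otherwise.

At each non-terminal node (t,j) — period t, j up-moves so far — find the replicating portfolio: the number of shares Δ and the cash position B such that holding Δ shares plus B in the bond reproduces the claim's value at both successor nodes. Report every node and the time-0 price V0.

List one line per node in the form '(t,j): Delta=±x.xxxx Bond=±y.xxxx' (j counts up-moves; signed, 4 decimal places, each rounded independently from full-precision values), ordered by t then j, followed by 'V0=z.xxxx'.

No-arbitrage ⇒ martingale measure with p* = (R−d)/(u−d) = 0.5152.
Terminal payoffs: V(3,0)=0.0000, V(3,1)=0.0000, V(3,2)=10.0000, V(3,3)=10.0000
Node (2,0) S=45.4140: V=(p*·0.0000+(1−p*)·0.0000)/1.04=0.0000; Δ=(0.0000−0.0000)/(54.4968−39.5102)=0.0000; B=V−Δ·S=0.0000
Node (2,1) S=62.6400: V=(p*·10.0000+(1−p*)·0.0000)/1.04=4.9534; Δ=(10.0000−0.0000)/(75.1680−54.4968)=0.4838; B=V−Δ·S=-25.3497
Node (2,2) S=86.4000: V=(p*·10.0000+(1−p*)·10.0000)/1.04=9.6154; Δ=(10.0000−10.0000)/(103.6800−75.1680)=0.0000; B=V−Δ·S=9.6154
Node (1,0) S=52.2000: V=(p*·4.9534+(1−p*)·0.0000)/1.04=2.4536; Δ=(4.9534−0.0000)/(62.6400−45.4140)=0.2876; B=V−Δ·S=-12.5566
Node (1,1) S=72.0000: V=(p*·9.6154+(1−p*)·4.9534)/1.04=7.0721; Δ=(9.6154−4.9534)/(86.4000−62.6400)=0.1962; B=V−Δ·S=-7.0552
Node (0,0) S=60.0000: V=(p*·7.0721+(1−p*)·2.4536)/1.04=4.6470; Δ=(7.0721−2.4536)/(72.0000−52.2000)=0.2333; B=V−Δ·S=-9.3486
Root portfolio cost Δ·60+B reproduces V0=4.6470.

(0,0): Delta=0.2333 Bond=-9.3486
(1,0): Delta=0.2876 Bond=-12.5566
(1,1): Delta=0.1962 Bond=-7.0552
(2,0): Delta=0.0000 Bond=0.0000
(2,1): Delta=0.4838 Bond=-25.3497
(2,2): Delta=0.0000 Bond=9.6154
V0=4.6470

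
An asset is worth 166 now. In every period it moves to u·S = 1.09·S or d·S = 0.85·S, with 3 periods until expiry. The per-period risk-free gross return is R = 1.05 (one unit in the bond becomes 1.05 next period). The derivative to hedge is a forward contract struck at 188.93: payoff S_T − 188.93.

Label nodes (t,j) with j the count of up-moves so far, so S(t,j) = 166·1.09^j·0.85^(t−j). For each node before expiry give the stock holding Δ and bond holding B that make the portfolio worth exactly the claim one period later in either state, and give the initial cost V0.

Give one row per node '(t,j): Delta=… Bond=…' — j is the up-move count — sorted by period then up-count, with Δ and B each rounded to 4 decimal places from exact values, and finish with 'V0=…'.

(0,0): Delta=1.0000 Bond=-163.2048
(1,0): Delta=1.0000 Bond=-171.3651
(1,1): Delta=1.0000 Bond=-171.3651
(2,0): Delta=1.0000 Bond=-179.9333
(2,1): Delta=1.0000 Bond=-179.9333
(2,2): Delta=1.0000 Bond=-179.9333
V0=2.7952

Since d<R<u, set p* = (R−d)/(u−d) = 0.8333; price each node as the discounted p*-expectation of its children.
Payoff layer (t=3): V(3,0)=-86.9853, V(3,1)=-58.2009, V(3,2)=-21.2891, V(3,3)=26.0448
  t=2,j=0: stock 119.9350 → up 130.7292 (V=-58.2009), down 101.9447 (V=-86.9853). Price -59.9983; hedge Δ=1.0000, bond B=-179.9333.
  t=2,j=1: stock 153.7990 → up 167.6409 (V=-21.2891), down 130.7292 (V=-58.2009). Price -26.1343; hedge Δ=1.0000, bond B=-179.9333.
  t=2,j=2: stock 197.2246 → up 214.9748 (V=26.0448), down 167.6409 (V=-21.2891). Price 17.2913; hedge Δ=1.0000, bond B=-179.9333.
  t=1,j=0: stock 141.1000 → up 153.7990 (V=-26.1343), down 119.9350 (V=-59.9983). Price -30.2651; hedge Δ=1.0000, bond B=-171.3651.
  t=1,j=1: stock 180.9400 → up 197.2246 (V=17.2913), down 153.7990 (V=-26.1343). Price 9.5749; hedge Δ=1.0000, bond B=-171.3651.
  t=0,j=0: stock 166.0000 → up 180.9400 (V=9.5749), down 141.1000 (V=-30.2651). Price 2.7952; hedge Δ=1.0000, bond B=-163.2048.
Check: Δ(0,0)·S0 + B(0,0) = 2.7952 = V0.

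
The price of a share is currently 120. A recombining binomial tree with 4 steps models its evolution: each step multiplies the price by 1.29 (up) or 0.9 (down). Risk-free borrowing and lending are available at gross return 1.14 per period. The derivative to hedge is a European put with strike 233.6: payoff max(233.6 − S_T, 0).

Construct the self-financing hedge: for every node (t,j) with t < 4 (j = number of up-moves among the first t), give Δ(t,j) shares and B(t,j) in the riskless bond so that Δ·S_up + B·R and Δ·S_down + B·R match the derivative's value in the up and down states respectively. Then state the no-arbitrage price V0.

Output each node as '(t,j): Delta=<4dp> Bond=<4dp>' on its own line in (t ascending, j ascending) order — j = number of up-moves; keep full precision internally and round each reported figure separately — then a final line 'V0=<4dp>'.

(0,0): Delta=-0.6682 Bond=106.8797
(1,0): Delta=-1.0000 Bond=157.6733
(1,1): Delta=-0.5236 Bond=99.4487
(2,0): Delta=-1.0000 Bond=179.7476
(2,1): Delta=-1.0000 Bond=179.7476
(2,2): Delta=-0.3158 Bond=71.8865
(3,0): Delta=-1.0000 Bond=204.9123
(3,1): Delta=-1.0000 Bond=204.9123
(3,2): Delta=-1.0000 Bond=204.9123
(3,3): Delta=-0.0175 Bond=5.0996
V0=26.6914

Since d<R<u, set p* = (R−d)/(u−d) = 0.6154; price each node as the discounted p*-expectation of its children.
Payoff layer (t=4): V(4,0)=154.8680, V(4,1)=120.7508, V(4,2)=71.8495, V(4,3)=1.7576, V(4,4)=0.0000
Node (3,0) S=87.4800: V=(p*·120.7508+(1−p*)·154.8680)/1.14=117.4323; Δ=(120.7508−154.8680)/(112.8492−78.7320)=-1.0000; B=V−Δ·S=204.9123
Node (3,1) S=125.3880: V=(p*·71.8495+(1−p*)·120.7508)/1.14=79.5243; Δ=(71.8495−120.7508)/(161.7505−112.8492)=-1.0000; B=V−Δ·S=204.9123
Node (3,2) S=179.7228: V=(p*·1.7576+(1−p*)·71.8495)/1.14=25.1895; Δ=(1.7576−71.8495)/(231.8424−161.7505)=-1.0000; B=V−Δ·S=204.9123
Node (3,3) S=257.6027: V=(p*·0.0000+(1−p*)·1.7576)/1.14=0.5930; Δ=(0.0000−1.7576)/(332.3075−231.8424)=-0.0175; B=V−Δ·S=5.0996
Node (2,0) S=97.2000: V=(p*·79.5243+(1−p*)·117.4323)/1.14=82.5476; Δ=(79.5243−117.4323)/(125.3880−87.4800)=-1.0000; B=V−Δ·S=179.7476
Node (2,1) S=139.3200: V=(p*·25.1895+(1−p*)·79.5243)/1.14=40.4276; Δ=(25.1895−79.5243)/(179.7228−125.3880)=-1.0000; B=V−Δ·S=179.7476
Node (2,2) S=199.6920: V=(p*·0.5930+(1−p*)·25.1895)/1.14=8.8186; Δ=(0.5930−25.1895)/(257.6027−179.7228)=-0.3158; B=V−Δ·S=71.8865
Node (1,0) S=108.0000: V=(p*·40.4276+(1−p*)·82.5476)/1.14=49.6733; Δ=(40.4276−82.5476)/(139.3200−97.2000)=-1.0000; B=V−Δ·S=157.6733
Node (1,1) S=154.8000: V=(p*·8.8186+(1−p*)·40.4276)/1.14=18.3999; Δ=(8.8186−40.4276)/(199.6920−139.3200)=-0.5236; B=V−Δ·S=99.4487
Node (0,0) S=120.0000: V=(p*·18.3999+(1−p*)·49.6733)/1.14=26.6914; Δ=(18.3999−49.6733)/(154.8000−108.0000)=-0.6682; B=V−Δ·S=106.8797
Root portfolio cost Δ·120+B reproduces V0=26.6914.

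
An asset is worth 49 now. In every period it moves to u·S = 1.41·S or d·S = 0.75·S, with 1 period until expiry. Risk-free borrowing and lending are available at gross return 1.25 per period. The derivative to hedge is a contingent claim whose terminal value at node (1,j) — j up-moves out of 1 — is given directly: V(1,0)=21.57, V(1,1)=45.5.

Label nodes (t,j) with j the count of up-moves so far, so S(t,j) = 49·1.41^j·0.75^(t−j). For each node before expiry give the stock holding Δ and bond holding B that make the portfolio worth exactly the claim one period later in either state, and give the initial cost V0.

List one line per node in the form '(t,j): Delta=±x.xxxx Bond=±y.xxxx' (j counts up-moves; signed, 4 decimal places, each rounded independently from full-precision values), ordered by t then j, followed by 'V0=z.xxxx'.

No-arbitrage ⇒ martingale measure with p* = (R−d)/(u−d) = 0.7576.
Terminal payoffs: V(1,0)=21.5700, V(1,1)=45.5000
  t=0,j=0: stock 49.0000 → up 69.0900 (V=45.5000), down 36.7500 (V=21.5700). Price 31.7590; hedge Δ=0.7400, bond B=-4.4985.
Each (Δ,B) replicates both successor values, so the strategy is self-financing and V0 is arbitrage-free.

(0,0): Delta=0.7400 Bond=-4.4985
V0=31.7590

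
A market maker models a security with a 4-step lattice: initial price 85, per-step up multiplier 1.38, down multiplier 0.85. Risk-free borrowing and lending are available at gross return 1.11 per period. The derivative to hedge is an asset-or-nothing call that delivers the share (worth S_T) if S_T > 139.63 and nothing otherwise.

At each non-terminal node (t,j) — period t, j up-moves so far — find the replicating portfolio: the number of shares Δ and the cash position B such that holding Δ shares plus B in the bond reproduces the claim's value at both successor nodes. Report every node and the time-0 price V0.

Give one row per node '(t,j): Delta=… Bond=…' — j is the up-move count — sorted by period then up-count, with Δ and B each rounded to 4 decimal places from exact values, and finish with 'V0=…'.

(0,0): Delta=1.3603 Bond=-73.7786
(1,0): Delta=0.9685 Bond=-53.5851
(1,1): Delta=1.6110 Bond=-111.2922
(2,0): Delta=0.0000 Bond=0.0000
(2,1): Delta=1.5880 Bond=-121.2466
(2,2): Delta=1.6256 Bond=-125.9100
(3,0): Delta=0.0000 Bond=0.0000
(3,1): Delta=0.0000 Bond=0.0000
(3,2): Delta=2.6038 Bond=-274.3438
(3,3): Delta=1.0000 Bond=0.0000
V0=41.8508

Risk-neutral probability p* = (R−d)/(u−d) = (1.11−0.85)/(1.38−0.85) = 0.4906.
At expiry t=4: V(4,0)=0.0000, V(4,1)=0.0000, V(4,2)=0.0000, V(4,3)=189.8782, V(4,4)=308.2728
  t=3,j=0: stock 52.2006 → up 72.0369 (V=0.0000), down 44.3705 (V=0.0000). Price 0.0000; hedge Δ=0.0000, bond B=0.0000.
  t=3,j=1: stock 84.7492 → up 116.9540 (V=0.0000), down 72.0369 (V=0.0000). Price 0.0000; hedge Δ=0.0000, bond B=0.0000.
  t=3,j=2: stock 137.5929 → up 189.8782 (V=189.8782), down 116.9540 (V=0.0000). Price 83.9169; hedge Δ=2.6038, bond B=-274.3438.
  t=3,j=3: stock 223.3861 → up 308.2728 (V=308.2728), down 189.8782 (V=189.8782). Price 223.3861; hedge Δ=1.0000, bond B=0.0000.
  t=2,j=0: stock 61.4125 → up 84.7492 (V=0.0000), down 52.2006 (V=0.0000). Price 0.0000; hedge Δ=0.0000, bond B=0.0000.
  t=2,j=1: stock 99.7050 → up 137.5929 (V=83.9169), down 84.7492 (V=0.0000). Price 37.0872; hedge Δ=1.5880, bond B=-121.2466.
  t=2,j=2: stock 161.8740 → up 223.3861 (V=223.3861), down 137.5929 (V=83.9169). Price 137.2394; hedge Δ=1.6256, bond B=-125.9100.
  t=1,j=0: stock 72.2500 → up 99.7050 (V=37.0872), down 61.4125 (V=0.0000). Price 16.3907; hedge Δ=0.9685, bond B=-53.5851.
  t=1,j=1: stock 117.3000 → up 161.8740 (V=137.2394), down 99.7050 (V=37.0872). Price 77.6743; hedge Δ=1.6110, bond B=-111.2922.
  t=0,j=0: stock 85.0000 → up 117.3000 (V=77.6743), down 72.2500 (V=16.3907). Price 41.8508; hedge Δ=1.3603, bond B=-73.7786.
The time-0 hedge costs 41.8508, which is the no-arbitrage price.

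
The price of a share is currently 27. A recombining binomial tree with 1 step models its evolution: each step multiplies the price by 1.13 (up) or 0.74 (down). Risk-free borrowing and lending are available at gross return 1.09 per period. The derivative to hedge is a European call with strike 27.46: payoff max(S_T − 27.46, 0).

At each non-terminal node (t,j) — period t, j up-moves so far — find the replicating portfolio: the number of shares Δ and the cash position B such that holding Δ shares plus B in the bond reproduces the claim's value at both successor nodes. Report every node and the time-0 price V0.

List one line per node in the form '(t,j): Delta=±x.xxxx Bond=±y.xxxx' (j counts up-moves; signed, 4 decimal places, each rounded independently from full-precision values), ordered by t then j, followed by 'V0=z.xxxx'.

(0,0): Delta=0.2896 Bond=-5.3093
V0=2.5112

No-arbitrage ⇒ martingale measure with p* = (R−d)/(u−d) = 0.8974.
Terminal values V(1,·): V(1,0)=0.0000, V(1,1)=3.0500
(0,0): S=27.0000. Δ = (V_up−V_dn)/(S_up−S_dn) = (3.0500−0.0000)/(30.5100−19.9800) = 0.2896. V = [p*·3.0500 + (1−p*)·0.0000]/1.09 = 2.5112. B = V − Δ·S = -5.3093.
Self-financing check: at every node Δ·S+B equals the discounted successor values.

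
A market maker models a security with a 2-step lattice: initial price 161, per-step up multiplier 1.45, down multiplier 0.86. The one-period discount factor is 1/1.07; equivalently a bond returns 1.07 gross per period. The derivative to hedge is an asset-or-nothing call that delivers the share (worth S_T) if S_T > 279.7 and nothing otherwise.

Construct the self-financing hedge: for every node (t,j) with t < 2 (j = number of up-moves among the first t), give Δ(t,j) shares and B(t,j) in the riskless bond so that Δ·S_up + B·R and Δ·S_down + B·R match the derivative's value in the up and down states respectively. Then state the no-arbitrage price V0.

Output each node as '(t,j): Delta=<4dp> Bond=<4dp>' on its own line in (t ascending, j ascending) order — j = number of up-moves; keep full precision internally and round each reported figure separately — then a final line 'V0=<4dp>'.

(0,0): Delta=1.1854 Bond=-153.3939
(1,0): Delta=0.0000 Bond=0.0000
(1,1): Delta=2.4576 Bond=-461.1312
V0=37.4566

Under the risk-neutral measure, an up-move has probability p* = (R−d)/(u−d) = 0.3559 and values discount at R = 1.07.
Payoff layer (t=2): V(2,0)=0.0000, V(2,1)=0.0000, V(2,2)=338.5025
  t=1,j=0: stock 138.4600 → up 200.7670 (V=0.0000), down 119.0756 (V=0.0000). Price 0.0000; hedge Δ=0.0000, bond B=0.0000.
  t=1,j=1: stock 233.4500 → up 338.5025 (V=338.5025), down 200.7670 (V=0.0000). Price 112.6018; hedge Δ=2.4576, bond B=-461.1312.
  t=0,j=0: stock 161.0000 → up 233.4500 (V=112.6018), down 138.4600 (V=0.0000). Price 37.4566; hedge Δ=1.1854, bond B=-153.3939.
Check: Δ(0,0)·S0 + B(0,0) = 37.4566 = V0.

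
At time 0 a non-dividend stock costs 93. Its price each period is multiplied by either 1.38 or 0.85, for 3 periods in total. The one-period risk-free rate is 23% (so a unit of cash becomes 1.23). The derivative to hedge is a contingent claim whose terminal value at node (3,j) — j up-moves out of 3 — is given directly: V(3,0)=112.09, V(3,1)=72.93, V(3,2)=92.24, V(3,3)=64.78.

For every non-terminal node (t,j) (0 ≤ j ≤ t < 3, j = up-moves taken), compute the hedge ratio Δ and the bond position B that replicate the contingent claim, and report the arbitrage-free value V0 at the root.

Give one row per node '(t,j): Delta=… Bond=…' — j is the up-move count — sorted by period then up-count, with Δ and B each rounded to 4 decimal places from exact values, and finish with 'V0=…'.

(0,0): Delta=-0.1263 Bond=54.3266
(1,0): Delta=0.0536 Bond=52.6033
(1,1): Delta=-0.1700 Bond=72.4342
(2,0): Delta=-1.0996 Bond=142.1901
(2,1): Delta=0.3340 Bond=34.1147
(2,2): Delta=-0.2925 Bond=110.7964
V0=42.5834

Since d<R<u, set p* = (R−d)/(u−d) = 0.7170; price each node as the discounted p*-expectation of its children.
At expiry t=3: V(3,0)=112.0900, V(3,1)=72.9300, V(3,2)=92.2400, V(3,3)=64.7800
Node (2,0) S=67.1925: V=(p*·72.9300+(1−p*)·112.0900)/1.23=68.3033; Δ=(72.9300−112.0900)/(92.7256−57.1136)=-1.0996; B=V−Δ·S=142.1901
Node (2,1) S=109.0890: V=(p*·92.2400+(1−p*)·72.9300)/1.23=70.5487; Δ=(92.2400−72.9300)/(150.5428−92.7257)=0.3340; B=V−Δ·S=34.1147
Node (2,2) S=177.1092: V=(p*·64.7800+(1−p*)·92.2400)/1.23=58.9851; Δ=(64.7800−92.2400)/(244.4107−150.5428)=-0.2925; B=V−Δ·S=110.7964
Node (1,0) S=79.0500: V=(p*·70.5487+(1−p*)·68.3033)/1.23=56.8400; Δ=(70.5487−68.3033)/(109.0890−67.1925)=0.0536; B=V−Δ·S=52.6033
Node (1,1) S=128.3400: V=(p*·58.9851+(1−p*)·70.5487)/1.23=50.6161; Δ=(58.9851−70.5487)/(177.1092−109.0890)=-0.1700; B=V−Δ·S=72.4342
Node (0,0) S=93.0000: V=(p*·50.6161+(1−p*)·56.8400)/1.23=42.5834; Δ=(50.6161−56.8400)/(128.3400−79.0500)=-0.1263; B=V−Δ·S=54.3266
Self-financing check: at every node Δ·S+B equals the discounted successor values.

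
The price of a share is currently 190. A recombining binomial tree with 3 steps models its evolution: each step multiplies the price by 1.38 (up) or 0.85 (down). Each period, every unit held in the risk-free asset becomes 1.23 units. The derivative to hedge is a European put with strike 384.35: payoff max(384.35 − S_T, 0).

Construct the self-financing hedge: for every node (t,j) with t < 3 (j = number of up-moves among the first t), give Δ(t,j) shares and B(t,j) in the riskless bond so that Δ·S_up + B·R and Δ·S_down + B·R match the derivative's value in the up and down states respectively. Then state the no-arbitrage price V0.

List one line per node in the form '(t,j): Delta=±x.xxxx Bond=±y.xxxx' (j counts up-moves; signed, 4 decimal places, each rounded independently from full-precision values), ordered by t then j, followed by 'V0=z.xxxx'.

(0,0): Delta=-0.6120 Bond=155.6011
(1,0): Delta=-1.0000 Bond=254.0485
(1,1): Delta=-0.5177 Bond=166.6555
(2,0): Delta=-1.0000 Bond=312.4797
(2,1): Delta=-1.0000 Bond=312.4797
(2,2): Delta=-0.4004 Bond=162.5546
V0=39.3178

Since d<R<u, set p* = (R−d)/(u−d) = 0.7170; price each node as the discounted p*-expectation of its children.
At expiry t=3: V(3,0)=267.6663, V(3,1)=194.9105, V(3,2)=76.7894, V(3,3)=0.0000
Node (2,0) S=137.2750: V=(p*·194.9105+(1−p*)·267.6663)/1.23=175.2047; Δ=(194.9105−267.6663)/(189.4395−116.6837)=-1.0000; B=V−Δ·S=312.4797
Node (2,1) S=222.8700: V=(p*·76.7894+(1−p*)·194.9105)/1.23=89.6097; Δ=(76.7894−194.9105)/(307.5606−189.4395)=-1.0000; B=V−Δ·S=312.4797
Node (2,2) S=361.8360: V=(p*·0.0000+(1−p*)·76.7894)/1.23=17.6690; Δ=(0.0000−76.7894)/(499.3337−307.5606)=-0.4004; B=V−Δ·S=162.5546
Node (1,0) S=161.5000: V=(p*·89.6097+(1−p*)·175.2047)/1.23=92.5485; Δ=(89.6097−175.2047)/(222.8700−137.2750)=-1.0000; B=V−Δ·S=254.0485
Node (1,1) S=262.2000: V=(p*·17.6690+(1−p*)·89.6097)/1.23=30.9183; Δ=(17.6690−89.6097)/(361.8360−222.8700)=-0.5177; B=V−Δ·S=166.6555
Node (0,0) S=190.0000: V=(p*·30.9183+(1−p*)·92.5485)/1.23=39.3178; Δ=(30.9183−92.5485)/(262.2000−161.5000)=-0.6120; B=V−Δ·S=155.6011
Self-financing check: at every node Δ·S+B equals the discounted successor values.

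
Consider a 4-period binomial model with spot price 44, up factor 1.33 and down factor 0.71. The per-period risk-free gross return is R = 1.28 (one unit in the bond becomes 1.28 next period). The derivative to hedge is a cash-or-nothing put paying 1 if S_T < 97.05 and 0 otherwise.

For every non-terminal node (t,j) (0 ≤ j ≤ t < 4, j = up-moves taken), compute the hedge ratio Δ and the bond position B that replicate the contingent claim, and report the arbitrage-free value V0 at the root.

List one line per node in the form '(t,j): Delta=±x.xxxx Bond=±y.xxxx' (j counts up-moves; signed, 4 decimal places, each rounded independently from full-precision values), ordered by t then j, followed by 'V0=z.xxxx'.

(0,0): Delta=-0.0136 Bond=0.7040
(1,0): Delta=0.0000 Bond=0.4768
(1,1): Delta=-0.0142 Bond=0.9384
(2,0): Delta=0.0000 Bond=0.6104
(2,1): Delta=0.0000 Bond=0.6104
(2,2): Delta=-0.0149 Bond=1.2529
(3,0): Delta=0.0000 Bond=0.7812
(3,1): Delta=0.0000 Bond=0.7812
(3,2): Delta=0.0000 Bond=0.7812
(3,3): Delta=-0.0156 Bond=1.6759
V0=0.1064

The replicating-portfolio and risk-neutral prices coincide; use p* = (1.28−0.71)/(1.33−0.71) = 0.9194 for the latter.
Payoff layer (t=4): V(4,0)=1.0000, V(4,1)=1.0000, V(4,2)=1.0000, V(4,3)=1.0000, V(4,4)=0.0000
Node (3,0) S=15.7481: V=(p*·1.0000+(1−p*)·1.0000)/1.28=0.7812; Δ=(1.0000−1.0000)/(20.9450−11.1811)=0.0000; B=V−Δ·S=0.7812
Node (3,1) S=29.4999: V=(p*·1.0000+(1−p*)·1.0000)/1.28=0.7812; Δ=(1.0000−1.0000)/(39.2349−20.9450)=0.0000; B=V−Δ·S=0.7812
Node (3,2) S=55.2604: V=(p*·1.0000+(1−p*)·1.0000)/1.28=0.7812; Δ=(1.0000−1.0000)/(73.4964−39.2349)=0.0000; B=V−Δ·S=0.7812
Node (3,3) S=103.5160: V=(p*·0.0000+(1−p*)·1.0000)/1.28=0.0630; Δ=(0.0000−1.0000)/(137.6763−73.4964)=-0.0156; B=V−Δ·S=1.6759
Node (2,0) S=22.1804: V=(p*·0.7812+(1−p*)·0.7812)/1.28=0.6104; Δ=(0.7812−0.7812)/(29.4999−15.7481)=0.0000; B=V−Δ·S=0.6104
Node (2,1) S=41.5492: V=(p*·0.7812+(1−p*)·0.7812)/1.28=0.6104; Δ=(0.7812−0.7812)/(55.2604−29.4999)=0.0000; B=V−Δ·S=0.6104
Node (2,2) S=77.8316: V=(p*·0.0630+(1−p*)·0.7812)/1.28=0.0945; Δ=(0.0630−0.7812)/(103.5160−55.2604)=-0.0149; B=V−Δ·S=1.2529
Node (1,0) S=31.2400: V=(p*·0.6104+(1−p*)·0.6104)/1.28=0.4768; Δ=(0.6104−0.6104)/(41.5492−22.1804)=0.0000; B=V−Δ·S=0.4768
Node (1,1) S=58.5200: V=(p*·0.0945+(1−p*)·0.6104)/1.28=0.1063; Δ=(0.0945−0.6104)/(77.8316−41.5492)=-0.0142; B=V−Δ·S=0.9384
Node (0,0) S=44.0000: V=(p*·0.1063+(1−p*)·0.4768)/1.28=0.1064; Δ=(0.1063−0.4768)/(58.5200−31.2400)=-0.0136; B=V−Δ·S=0.7040
Self-financing check: at every node Δ·S+B equals the discounted successor values.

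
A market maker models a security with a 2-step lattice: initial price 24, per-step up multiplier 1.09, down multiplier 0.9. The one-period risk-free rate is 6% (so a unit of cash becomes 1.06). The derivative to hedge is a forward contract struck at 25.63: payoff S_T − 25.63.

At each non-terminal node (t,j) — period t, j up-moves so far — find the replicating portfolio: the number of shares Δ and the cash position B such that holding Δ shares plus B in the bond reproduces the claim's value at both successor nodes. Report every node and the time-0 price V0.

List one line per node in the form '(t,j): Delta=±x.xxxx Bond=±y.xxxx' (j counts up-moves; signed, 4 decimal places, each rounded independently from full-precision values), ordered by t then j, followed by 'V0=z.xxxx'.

(0,0): Delta=1.0000 Bond=-22.8106
(1,0): Delta=1.0000 Bond=-24.1792
(1,1): Delta=1.0000 Bond=-24.1792
V0=1.1894

Since d<R<u, set p* = (R−d)/(u−d) = 0.8421; price each node as the discounted p*-expectation of its children.
Terminal payoffs: V(2,0)=-6.1900, V(2,1)=-2.0860, V(2,2)=2.8844
Node (1,0) S=21.6000: V=(p*·-2.0860+(1−p*)·-6.1900)/1.06=-2.5792; Δ=(-2.0860−-6.1900)/(23.5440−19.4400)=1.0000; B=V−Δ·S=-24.1792
Node (1,1) S=26.1600: V=(p*·2.8844+(1−p*)·-2.0860)/1.06=1.9808; Δ=(2.8844−-2.0860)/(28.5144−23.5440)=1.0000; B=V−Δ·S=-24.1792
Node (0,0) S=24.0000: V=(p*·1.9808+(1−p*)·-2.5792)/1.06=1.1894; Δ=(1.9808−-2.5792)/(26.1600−21.6000)=1.0000; B=V−Δ·S=-22.8106
Each (Δ,B) replicates both successor values, so the strategy is self-financing and V0 is arbitrage-free.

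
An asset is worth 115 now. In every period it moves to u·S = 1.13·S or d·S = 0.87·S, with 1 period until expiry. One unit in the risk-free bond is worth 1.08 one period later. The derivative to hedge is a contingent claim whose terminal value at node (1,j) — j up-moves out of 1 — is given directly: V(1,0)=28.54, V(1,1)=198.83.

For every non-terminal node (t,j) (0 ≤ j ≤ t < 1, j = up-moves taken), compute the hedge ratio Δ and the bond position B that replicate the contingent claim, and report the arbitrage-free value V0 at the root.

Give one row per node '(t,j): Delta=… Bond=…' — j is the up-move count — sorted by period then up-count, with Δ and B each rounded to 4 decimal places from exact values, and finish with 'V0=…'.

(0,0): Delta=5.6953 Bond=-501.1820
V0=153.7796

Under the risk-neutral measure, an up-move has probability p* = (R−d)/(u−d) = 0.8077 and values discount at R = 1.08.
Terminal payoffs: V(1,0)=28.5400, V(1,1)=198.8300
(0,0): S=115.0000. Δ = (V_up−V_dn)/(S_up−S_dn) = (198.8300−28.5400)/(129.9500−100.0500) = 5.6953. V = [p*·198.8300 + (1−p*)·28.5400]/1.08 = 153.7796. B = V − Δ·S = -501.1820.
Root portfolio cost Δ·115+B reproduces V0=153.7796.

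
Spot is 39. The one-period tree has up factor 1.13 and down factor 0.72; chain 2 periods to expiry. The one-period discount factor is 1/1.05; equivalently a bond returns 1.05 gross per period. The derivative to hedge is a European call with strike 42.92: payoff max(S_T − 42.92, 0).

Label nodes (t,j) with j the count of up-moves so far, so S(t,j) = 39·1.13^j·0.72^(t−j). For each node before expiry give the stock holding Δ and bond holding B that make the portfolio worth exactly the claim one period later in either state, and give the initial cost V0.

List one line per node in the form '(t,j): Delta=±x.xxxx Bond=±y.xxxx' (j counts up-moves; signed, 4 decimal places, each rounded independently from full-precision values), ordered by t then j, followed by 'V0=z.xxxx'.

Since d<R<u, set p* = (R−d)/(u−d) = 0.8049; price each node as the discounted p*-expectation of its children.
Terminal payoffs: V(2,0)=0.0000, V(2,1)=0.0000, V(2,2)=6.8791
Node (1,0) S=28.0800: V=(p*·0.0000+(1−p*)·0.0000)/1.05=0.0000; Δ=(0.0000−0.0000)/(31.7304−20.2176)=0.0000; B=V−Δ·S=0.0000
Node (1,1) S=44.0700: V=(p*·6.8791+(1−p*)·0.0000)/1.05=5.2732; Δ=(6.8791−0.0000)/(49.7991−31.7304)=0.3807; B=V−Δ·S=-11.5051
Node (0,0) S=39.0000: V=(p*·5.2732+(1−p*)·0.0000)/1.05=4.0422; Δ=(5.2732−0.0000)/(44.0700−28.0800)=0.3298; B=V−Δ·S=-8.8193
Each (Δ,B) replicates both successor values, so the strategy is self-financing and V0 is arbitrage-free.

(0,0): Delta=0.3298 Bond=-8.8193
(1,0): Delta=0.0000 Bond=0.0000
(1,1): Delta=0.3807 Bond=-11.5051
V0=4.0422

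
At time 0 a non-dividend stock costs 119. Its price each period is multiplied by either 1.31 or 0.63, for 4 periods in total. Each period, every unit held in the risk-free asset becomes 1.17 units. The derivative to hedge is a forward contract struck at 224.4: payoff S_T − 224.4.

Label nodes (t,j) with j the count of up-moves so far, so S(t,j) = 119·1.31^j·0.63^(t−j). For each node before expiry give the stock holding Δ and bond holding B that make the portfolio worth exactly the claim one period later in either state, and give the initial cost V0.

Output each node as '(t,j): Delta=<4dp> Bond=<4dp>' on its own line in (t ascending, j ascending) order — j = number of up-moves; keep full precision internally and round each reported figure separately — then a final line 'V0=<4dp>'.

Risk-neutral probability p* = (R−d)/(u−d) = (1.17−0.63)/(1.31−0.63) = 0.7941.
Terminal values V(4,·): V(4,0)=-205.6540, V(4,1)=-185.4202, V(4,2)=-143.3467, V(4,3)=-55.8606, V(4,4)=126.0549
(3,0): S=29.7556. Δ = (V_up−V_dn)/(S_up−S_dn) = (-185.4202−-205.6540)/(38.9798−18.7460) = 1.0000. V = [p*·-185.4202 + (1−p*)·-205.6540]/1.17 = -162.0393. B = V − Δ·S = -191.7949.
(3,1): S=61.8727. Δ = (V_up−V_dn)/(S_up−S_dn) = (-143.3467−-185.4202)/(81.0533−38.9798) = 1.0000. V = [p*·-143.3467 + (1−p*)·-185.4202]/1.17 = -129.9221. B = V − Δ·S = -191.7949.
(3,2): S=128.6560. Δ = (V_up−V_dn)/(S_up−S_dn) = (-55.8606−-143.3467)/(168.5394−81.0533) = 1.0000. V = [p*·-55.8606 + (1−p*)·-143.3467]/1.17 = -63.1389. B = V − Δ·S = -191.7949.
(3,3): S=267.5228. Δ = (V_up−V_dn)/(S_up−S_dn) = (126.0549−-55.8606)/(350.4549−168.5394) = 1.0000. V = [p*·126.0549 + (1−p*)·-55.8606]/1.17 = 75.7280. B = V − Δ·S = -191.7949.
(2,0): S=47.2311. Δ = (V_up−V_dn)/(S_up−S_dn) = (-129.9221−-162.0393)/(61.8727−29.7556) = 1.0000. V = [p*·-129.9221 + (1−p*)·-162.0393]/1.17 = -116.6961. B = V − Δ·S = -163.9272.
(2,1): S=98.2107. Δ = (V_up−V_dn)/(S_up−S_dn) = (-63.1389−-129.9221)/(128.6560−61.8727) = 1.0000. V = [p*·-63.1389 + (1−p*)·-129.9221]/1.17 = -65.7165. B = V − Δ·S = -163.9272.
(2,2): S=204.2159. Δ = (V_up−V_dn)/(S_up−S_dn) = (75.7280−-63.1389)/(267.5228−128.6560) = 1.0000. V = [p*·75.7280 + (1−p*)·-63.1389]/1.17 = 40.2887. B = V − Δ·S = -163.9272.
(1,0): S=74.9700. Δ = (V_up−V_dn)/(S_up−S_dn) = (-65.7165−-116.6961)/(98.2107−47.2311) = 1.0000. V = [p*·-65.7165 + (1−p*)·-116.6961]/1.17 = -65.1388. B = V − Δ·S = -140.1088.
(1,1): S=155.8900. Δ = (V_up−V_dn)/(S_up−S_dn) = (40.2887−-65.7165)/(204.2159−98.2107) = 1.0000. V = [p*·40.2887 + (1−p*)·-65.7165]/1.17 = 15.7812. B = V − Δ·S = -140.1088.
(0,0): S=119.0000. Δ = (V_up−V_dn)/(S_up−S_dn) = (15.7812−-65.1388)/(155.8900−74.9700) = 1.0000. V = [p*·15.7812 + (1−p*)·-65.1388]/1.17 = -0.7511. B = V − Δ·S = -119.7511.
Each (Δ,B) replicates both successor values, so the strategy is self-financing and V0 is arbitrage-free.

(0,0): Delta=1.0000 Bond=-119.7511
(1,0): Delta=1.0000 Bond=-140.1088
(1,1): Delta=1.0000 Bond=-140.1088
(2,0): Delta=1.0000 Bond=-163.9272
(2,1): Delta=1.0000 Bond=-163.9272
(2,2): Delta=1.0000 Bond=-163.9272
(3,0): Delta=1.0000 Bond=-191.7949
(3,1): Delta=1.0000 Bond=-191.7949
(3,2): Delta=1.0000 Bond=-191.7949
(3,3): Delta=1.0000 Bond=-191.7949
V0=-0.7511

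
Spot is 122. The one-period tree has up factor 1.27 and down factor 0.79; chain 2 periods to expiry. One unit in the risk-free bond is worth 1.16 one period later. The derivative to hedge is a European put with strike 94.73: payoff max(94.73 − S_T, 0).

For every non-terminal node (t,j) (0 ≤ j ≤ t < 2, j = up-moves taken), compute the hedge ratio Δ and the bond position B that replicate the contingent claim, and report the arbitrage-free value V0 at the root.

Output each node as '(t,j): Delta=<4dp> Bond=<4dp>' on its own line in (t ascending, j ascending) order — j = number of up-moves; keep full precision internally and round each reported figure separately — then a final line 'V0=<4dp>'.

(0,0): Delta=-0.0627 Bond=8.3767
(1,0): Delta=-0.4018 Bond=42.4013
(1,1): Delta=0.0000 Bond=0.0000
V0=0.7255

The replicating-portfolio and risk-neutral prices coincide; use p* = (1.16−0.79)/(1.27−0.79) = 0.7708 for the latter.
Payoff layer (t=2): V(2,0)=18.5898, V(2,1)=0.0000, V(2,2)=0.0000
  t=1,j=0: stock 96.3800 → up 122.4026 (V=0.0000), down 76.1402 (V=18.5898). Price 3.6726; hedge Δ=-0.4018, bond B=42.4013.
  t=1,j=1: stock 154.9400 → up 196.7738 (V=0.0000), down 122.4026 (V=0.0000). Price 0.0000; hedge Δ=0.0000, bond B=0.0000.
  t=0,j=0: stock 122.0000 → up 154.9400 (V=0.0000), down 96.3800 (V=3.6726). Price 0.7255; hedge Δ=-0.0627, bond B=8.3767.
Root portfolio cost Δ·122+B reproduces V0=0.7255.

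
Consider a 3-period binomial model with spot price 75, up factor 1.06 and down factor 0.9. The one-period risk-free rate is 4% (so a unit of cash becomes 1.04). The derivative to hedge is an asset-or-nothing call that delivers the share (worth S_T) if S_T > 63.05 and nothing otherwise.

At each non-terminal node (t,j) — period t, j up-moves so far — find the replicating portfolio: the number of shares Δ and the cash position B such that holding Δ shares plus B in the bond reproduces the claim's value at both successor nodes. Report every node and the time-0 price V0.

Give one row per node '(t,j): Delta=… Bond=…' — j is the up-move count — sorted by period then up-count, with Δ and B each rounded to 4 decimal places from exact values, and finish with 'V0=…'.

(0,0): Delta=1.0658 Bond=-5.0315
(1,0): Delta=1.6085 Bond=-41.8618
(1,1): Delta=1.0000 Bond=0.0000
(2,0): Delta=6.6250 Bond=-348.2903
(2,1): Delta=1.0000 Bond=0.0000
(2,2): Delta=1.0000 Bond=0.0000
V0=74.9051

No-arbitrage ⇒ martingale measure with p* = (R−d)/(u−d) = 0.8750.
Terminal payoffs: V(3,0)=0.0000, V(3,1)=64.3950, V(3,2)=75.8430, V(3,3)=89.3262
Node (2,0) S=60.7500: V=(p*·64.3950+(1−p*)·0.0000)/1.04=54.1785; Δ=(64.3950−0.0000)/(64.3950−54.6750)=6.6250; B=V−Δ·S=-348.2903
Node (2,1) S=71.5500: V=(p*·75.8430+(1−p*)·64.3950)/1.04=71.5500; Δ=(75.8430−64.3950)/(75.8430−64.3950)=1.0000; B=V−Δ·S=0.0000
Node (2,2) S=84.2700: V=(p*·89.3262+(1−p*)·75.8430)/1.04=84.2700; Δ=(89.3262−75.8430)/(89.3262−75.8430)=1.0000; B=V−Δ·S=0.0000
Node (1,0) S=67.5000: V=(p*·71.5500+(1−p*)·54.1785)/1.04=66.7102; Δ=(71.5500−54.1785)/(71.5500−60.7500)=1.6085; B=V−Δ·S=-41.8618
Node (1,1) S=79.5000: V=(p*·84.2700+(1−p*)·71.5500)/1.04=79.5000; Δ=(84.2700−71.5500)/(84.2700−71.5500)=1.0000; B=V−Δ·S=0.0000
Node (0,0) S=75.0000: V=(p*·79.5000+(1−p*)·66.7102)/1.04=74.9051; Δ=(79.5000−66.7102)/(79.5000−67.5000)=1.0658; B=V−Δ·S=-5.0315
Each (Δ,B) replicates both successor values, so the strategy is self-financing and V0 is arbitrage-free.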